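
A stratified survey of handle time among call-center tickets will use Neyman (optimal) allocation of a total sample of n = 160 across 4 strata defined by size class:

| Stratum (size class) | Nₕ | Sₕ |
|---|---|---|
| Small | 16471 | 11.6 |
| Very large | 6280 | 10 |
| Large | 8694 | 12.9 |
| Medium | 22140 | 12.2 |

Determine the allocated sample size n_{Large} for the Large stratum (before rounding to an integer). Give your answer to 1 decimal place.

Neyman allocation: nₕ = n·NₕSₕ / Σⱼ NⱼSⱼ.
Σ NⱼSⱼ = 16471·11.6 + 6280·10 + 8694·12.9 + 22140·12.2 = 636124.2.
n_{Large} = 160·8694·12.9 / 636124.2 = 28.2.

28.2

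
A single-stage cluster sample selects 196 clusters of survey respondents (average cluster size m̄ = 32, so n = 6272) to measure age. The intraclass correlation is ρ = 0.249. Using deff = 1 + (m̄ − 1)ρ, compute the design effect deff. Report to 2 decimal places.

8.72

deff = 1 + (32 − 1)·0.249 = 1 + 7.719 = 8.719.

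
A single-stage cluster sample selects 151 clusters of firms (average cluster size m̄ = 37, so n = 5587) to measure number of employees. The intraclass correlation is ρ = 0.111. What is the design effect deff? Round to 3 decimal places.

deff = 1 + (37 − 1)·0.111 = 1 + 3.996 = 4.996.

4.996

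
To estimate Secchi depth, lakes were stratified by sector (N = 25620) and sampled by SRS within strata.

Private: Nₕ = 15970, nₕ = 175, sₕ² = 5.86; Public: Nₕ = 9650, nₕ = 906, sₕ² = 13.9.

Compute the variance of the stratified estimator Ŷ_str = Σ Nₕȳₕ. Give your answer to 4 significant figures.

Var(Ŷ_str) = Σₕ Nₕ²(1 − fₕ)sₕ²/nₕ.
Private: 15970²·(1 − 175/15970)·5.86/175 = 8.4466425 × 10^6.
Public: 9650²·(1 − 906/9650)·13.9/906 = 1.2945656 × 10^6.
Sum = 9.7412081 × 10^6.

9.741 × 10^6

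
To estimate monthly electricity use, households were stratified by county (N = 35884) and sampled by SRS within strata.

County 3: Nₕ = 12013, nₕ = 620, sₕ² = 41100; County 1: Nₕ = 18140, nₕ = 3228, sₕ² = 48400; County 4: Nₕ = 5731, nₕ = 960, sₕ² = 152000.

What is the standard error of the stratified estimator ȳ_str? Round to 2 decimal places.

Var(ȳ_str) = Σₕ Wₕ²(1 − fₕ)sₕ²/nₕ with Wₕ = Nₕ/N, N = 35884.
County 3: Wₕ = 0.33477316; term = 0.33477316²·(1 − 0.05161076)·41100/620 = 7.0459249.
County 1: Wₕ = 0.50551778; term = 0.50551778²·(1 − 0.17794928)·48400/3228 = 3.1498025.
County 4: Wₕ = 0.15970906; term = 0.15970906²·(1 − 0.16751003)·152000/960 = 3.3620989.
Sum = 13.557826.
SE = √(13.557826) = 3.68.

3.68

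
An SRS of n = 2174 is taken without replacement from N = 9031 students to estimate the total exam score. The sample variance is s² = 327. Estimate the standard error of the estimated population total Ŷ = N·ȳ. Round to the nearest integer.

Var(Ŷ) = N²·Var(ȳ) = N²·(1 − n/N)·s²/n.
f = 2174/9031 = 0.24072639; Var(ȳ) = 0.75927361·327/2174 = 0.11420537.
Var(Ŷ) = 9031² · 0.11420537 = 9.3144713 × 10^6.
SE(Ŷ) = √(9.3144713 × 10^6) = 3052.

3052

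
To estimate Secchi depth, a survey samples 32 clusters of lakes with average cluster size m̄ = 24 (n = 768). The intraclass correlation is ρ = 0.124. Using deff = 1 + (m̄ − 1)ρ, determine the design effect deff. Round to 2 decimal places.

deff = 1 + (24 − 1)·0.124 = 1 + 2.852 = 3.852.

3.85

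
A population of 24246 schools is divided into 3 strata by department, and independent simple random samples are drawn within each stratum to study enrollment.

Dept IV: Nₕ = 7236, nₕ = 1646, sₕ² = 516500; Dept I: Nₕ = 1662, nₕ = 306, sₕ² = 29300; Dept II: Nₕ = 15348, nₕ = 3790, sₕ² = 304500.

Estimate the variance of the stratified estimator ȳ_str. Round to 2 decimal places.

46.20

Var(ȳ_str) = Σₕ Wₕ²(1 − fₕ)sₕ²/nₕ with Wₕ = Nₕ/N, N = 24246.
Dept IV: Wₕ = 0.29844098; term = 0.29844098²·(1 − 0.22747374)·516500/1646 = 21.590896.
Dept I: Wₕ = 0.06854739; term = 0.06854739²·(1 − 0.18411552)·29300/306 = 0.3670766.
Dept II: Wₕ = 0.63301163; term = 0.63301163²·(1 − 0.24693771)·304500/3790 = 24.243893.
Sum = 46.201866.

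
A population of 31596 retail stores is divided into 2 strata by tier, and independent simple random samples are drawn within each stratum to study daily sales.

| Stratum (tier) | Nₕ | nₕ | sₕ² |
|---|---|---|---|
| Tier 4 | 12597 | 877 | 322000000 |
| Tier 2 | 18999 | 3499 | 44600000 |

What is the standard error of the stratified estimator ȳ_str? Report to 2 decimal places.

240.95

Var(ȳ_str) = Σₕ Wₕ²(1 − fₕ)sₕ²/nₕ with Wₕ = Nₕ/N, N = 31596.
Tier 4: Wₕ = 0.39868971; term = 0.39868971²·(1 − 0.06961975)·322000000/877 = 54298.372.
Tier 2: Wₕ = 0.60131029; term = 0.60131029²·(1 − 0.18416759)·44600000/3499 = 3760.0113.
Sum = 58058.383.
SE = √(58058.383) = 240.95.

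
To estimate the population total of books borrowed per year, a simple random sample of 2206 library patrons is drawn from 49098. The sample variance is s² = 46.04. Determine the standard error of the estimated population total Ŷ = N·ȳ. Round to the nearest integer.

6932

Var(Ŷ) = N²·Var(ȳ) = N²·(1 − n/N)·s²/n.
f = 2206/49098 = 0.04493055; Var(ȳ) = 0.95506945·46.04/2206 = 0.019932637.
Var(Ŷ) = 49098² · 0.019932637 = 4.8049886 × 10^7.
SE(Ŷ) = √(4.8049886 × 10^7) = 6932.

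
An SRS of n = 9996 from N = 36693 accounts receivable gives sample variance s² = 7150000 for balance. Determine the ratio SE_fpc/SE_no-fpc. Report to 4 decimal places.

0.8530

f = n/N = 9996/36693 = 0.27242253.
SE_no-fpc = √(s²/n) = 26.744833; SE_fpc = √((1−f)s²/n) = 22.812849.
Ratio = √(1−f) = 0.85298152.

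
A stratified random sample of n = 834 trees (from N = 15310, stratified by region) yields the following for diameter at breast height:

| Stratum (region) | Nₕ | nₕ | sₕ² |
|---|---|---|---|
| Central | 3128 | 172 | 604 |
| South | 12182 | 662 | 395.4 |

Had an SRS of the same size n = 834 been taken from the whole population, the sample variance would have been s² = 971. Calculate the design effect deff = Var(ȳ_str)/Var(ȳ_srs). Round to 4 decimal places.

0.4507

Var(ȳ_str) = Σ Wₕ²(1−fₕ)sₕ²/nₕ with Wₕ = Nₕ/15310:
  Central: (3128/15310)²·(1−172/3128)·604/172 = 0.13852536
  South: (12182/15310)²·(1−662/12182)·395.4/662 = 0.35760153
  → Var(ȳ_str) = 0.49612689.
Var(ȳ_srs) = (1 − 834/15310)·971/834 = 1.100846.
deff = 0.49612689 / 1.100846 = 0.4507.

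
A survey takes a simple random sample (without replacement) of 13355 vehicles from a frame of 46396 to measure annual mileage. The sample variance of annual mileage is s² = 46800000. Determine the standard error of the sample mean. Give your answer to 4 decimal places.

Under SRS without replacement, Var(ȳ) = (1 − f)·s²/n with f = n/N = 13355/46396 = 0.28784809.
Var(ȳ) = (1 − 0.28784809)·46800000/13355 = 0.71215191·3504.3055 = 2495.5979.
SE(ȳ) = √(2495.5979) = 49.9560.

49.9560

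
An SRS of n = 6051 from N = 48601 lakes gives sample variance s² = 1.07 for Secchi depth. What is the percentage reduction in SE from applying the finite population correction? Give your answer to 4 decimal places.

f = n/N = 6051/48601 = 0.12450361.
SE_no-fpc = √(s²/n) = 0.013297755; SE_fpc = √((1−f)s²/n) = 0.012442438.
Ratio = √(1−f) = 0.93567964. Reduction = 100·(1 − 0.93567964) = 6.4320%.

6.4320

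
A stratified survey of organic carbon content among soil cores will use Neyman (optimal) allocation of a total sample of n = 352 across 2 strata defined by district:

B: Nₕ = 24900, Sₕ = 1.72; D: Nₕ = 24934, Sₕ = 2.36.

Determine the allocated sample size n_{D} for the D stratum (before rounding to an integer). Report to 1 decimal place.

Neyman allocation: nₕ = n·NₕSₕ / Σⱼ NⱼSⱼ.
Σ NⱼSⱼ = 24900·1.72 + 24934·2.36 = 101672.24.
n_{D} = 352·24934·2.36 / 101672.24 = 203.7.

203.7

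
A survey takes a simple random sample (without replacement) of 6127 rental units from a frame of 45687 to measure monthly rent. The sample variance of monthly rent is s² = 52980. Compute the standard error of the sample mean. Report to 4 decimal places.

2.7363

Under SRS without replacement, Var(ȳ) = (1 − f)·s²/n with f = n/N = 6127/45687 = 0.13410817.
Var(ȳ) = (1 − 0.13410817)·52980/6127 = 0.86589183·8.6469724 = 7.4873428.
SE(ȳ) = √(7.4873428) = 2.7363.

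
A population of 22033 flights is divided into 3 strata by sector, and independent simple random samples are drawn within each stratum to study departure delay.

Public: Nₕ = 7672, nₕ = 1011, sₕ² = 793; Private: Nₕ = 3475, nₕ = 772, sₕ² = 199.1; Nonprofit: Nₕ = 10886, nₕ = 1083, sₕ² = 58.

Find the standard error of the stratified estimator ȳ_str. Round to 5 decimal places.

0.31517

Var(ȳ_str) = Σₕ Wₕ²(1 − fₕ)sₕ²/nₕ with Wₕ = Nₕ/N, N = 22033.
Public: Wₕ = 0.34820497; term = 0.34820497²·(1 − 0.13177789)·793/1011 = 0.082570096.
Private: Wₕ = 0.15771797; term = 0.15771797²·(1 − 0.22215827)·199.1/772 = 0.0049900804.
Nonprofit: Wₕ = 0.49407707; term = 0.49407707²·(1 − 0.09948558)·58/1083 = 0.011772796.
Sum = 0.099332972.
SE = √(0.099332972) = 0.31517.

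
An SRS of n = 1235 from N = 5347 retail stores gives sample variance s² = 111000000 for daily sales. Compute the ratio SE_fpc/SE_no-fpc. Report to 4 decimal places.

f = n/N = 1235/5347 = 0.23097064.
SE_no-fpc = √(s²/n) = 299.7975; SE_fpc = √((1−f)s²/n) = 262.90538.
Ratio = √(1−f) = 0.87694319.

0.8769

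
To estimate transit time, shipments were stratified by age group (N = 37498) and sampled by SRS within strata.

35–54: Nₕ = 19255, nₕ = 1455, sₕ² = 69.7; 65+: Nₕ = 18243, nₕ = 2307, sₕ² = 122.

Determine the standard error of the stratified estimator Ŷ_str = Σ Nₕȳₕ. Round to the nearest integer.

Var(Ŷ_str) = Σₕ Nₕ²(1 − fₕ)sₕ²/nₕ.
35–54: 19255²·(1 − 1455/19255)·69.7/1455 = 1.6418494 × 10^7.
65+: 18243²·(1 − 2307/18243)·122/2307 = 1.5374033 × 10^7.
Sum = 3.1792527 × 10^7.
SE = √(3.1792527 × 10^7) = 5638.

5638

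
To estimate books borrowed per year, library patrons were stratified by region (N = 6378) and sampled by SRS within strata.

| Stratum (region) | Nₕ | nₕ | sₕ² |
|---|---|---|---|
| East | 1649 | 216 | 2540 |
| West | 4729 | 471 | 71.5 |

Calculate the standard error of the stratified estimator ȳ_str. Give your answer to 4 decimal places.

0.8708

Var(ȳ_str) = Σₕ Wₕ²(1 − fₕ)sₕ²/nₕ with Wₕ = Nₕ/N, N = 6378.
East: Wₕ = 0.25854500; term = 0.25854500²·(1 − 0.13098848)·2540/216 = 0.68308977.
West: Wₕ = 0.74145500; term = 0.74145500²·(1 − 0.09959822)·71.5/471 = 0.075143441.
Sum = 0.75823321.
SE = √(0.75823321) = 0.8708.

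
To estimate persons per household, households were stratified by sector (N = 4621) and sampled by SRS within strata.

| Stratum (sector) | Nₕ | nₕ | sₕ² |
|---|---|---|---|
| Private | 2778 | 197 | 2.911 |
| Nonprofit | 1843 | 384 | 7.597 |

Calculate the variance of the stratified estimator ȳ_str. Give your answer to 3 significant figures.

Var(ȳ_str) = Σₕ Wₕ²(1 − fₕ)sₕ²/nₕ with Wₕ = Nₕ/N, N = 4621.
Private: Wₕ = 0.60116858; term = 0.60116858²·(1 − 0.07091433)·2.911/197 = 0.004961629.
Nonprofit: Wₕ = 0.39883142; term = 0.39883142²·(1 − 0.20835594)·7.597/384 = 0.0024912631.
Sum = 0.0074528921.

0.00745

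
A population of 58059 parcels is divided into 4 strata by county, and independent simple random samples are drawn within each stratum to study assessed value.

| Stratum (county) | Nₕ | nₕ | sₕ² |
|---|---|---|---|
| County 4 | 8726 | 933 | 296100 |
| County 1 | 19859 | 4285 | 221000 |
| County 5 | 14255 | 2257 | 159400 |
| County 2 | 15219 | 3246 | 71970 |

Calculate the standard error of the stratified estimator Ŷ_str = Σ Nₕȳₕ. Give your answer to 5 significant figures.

231630

Var(Ŷ_str) = Σₕ Nₕ²(1 − fₕ)sₕ²/nₕ.
County 4: 8726²·(1 − 933/8726)·296100/933 = 2.1581253 × 10^10.
County 1: 19859²·(1 − 4285/19859)·221000/4285 = 1.5951407 × 10^10.
County 5: 14255²·(1 − 2257/14255)·159400/2257 = 1.2079052 × 10^10.
County 2: 15219²·(1 − 3246/15219)·71970/3246 = 4.0400997 × 10^9.
Sum = 5.3651812 × 10^10.
SE = √(5.3651812 × 10^10) = 231630.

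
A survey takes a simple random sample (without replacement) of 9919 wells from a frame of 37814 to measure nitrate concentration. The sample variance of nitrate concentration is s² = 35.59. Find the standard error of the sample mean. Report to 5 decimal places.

0.05145

Under SRS without replacement, Var(ȳ) = (1 − f)·s²/n with f = n/N = 9919/37814 = 0.26231026.
Var(ȳ) = (1 − 0.26231026)·35.59/9919 = 0.73768974·0.0035880633 = 0.0026468775.
SE(ȳ) = √(0.0026468775) = 0.05145.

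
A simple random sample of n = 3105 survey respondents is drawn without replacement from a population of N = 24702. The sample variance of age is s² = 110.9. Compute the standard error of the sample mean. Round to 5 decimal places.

Under SRS without replacement, Var(ȳ) = (1 − f)·s²/n with f = n/N = 3105/24702 = 0.12569832.
Var(ȳ) = (1 − 0.12569832)·110.9/3105 = 0.87430168·0.035716586 = 0.031227071.
SE(ȳ) = √(0.031227071) = 0.17671.

0.17671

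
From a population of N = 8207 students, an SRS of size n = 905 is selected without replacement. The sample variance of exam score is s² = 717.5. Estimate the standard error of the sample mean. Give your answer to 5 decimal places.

Under SRS without replacement, Var(ȳ) = (1 − f)·s²/n with f = n/N = 905/8207 = 0.11027172.
Var(ȳ) = (1 − 0.11027172)·717.5/905 = 0.88972828·0.79281768 = 0.70539231.
SE(ȳ) = √(0.70539231) = 0.83988.

0.83988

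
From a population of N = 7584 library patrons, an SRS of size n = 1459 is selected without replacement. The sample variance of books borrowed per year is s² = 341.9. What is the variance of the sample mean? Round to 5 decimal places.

Under SRS without replacement, Var(ȳ) = (1 − f)·s²/n with f = n/N = 1459/7584 = 0.19237869.
Var(ȳ) = (1 − 0.19237869)·341.9/1459 = 0.80762131·0.23433859 = 0.18925684.

0.18926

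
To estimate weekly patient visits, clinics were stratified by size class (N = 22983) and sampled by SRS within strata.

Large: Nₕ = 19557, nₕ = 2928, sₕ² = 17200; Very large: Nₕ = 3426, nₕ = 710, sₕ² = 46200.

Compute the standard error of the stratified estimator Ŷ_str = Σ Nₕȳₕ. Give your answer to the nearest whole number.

Var(Ŷ_str) = Σₕ Nₕ²(1 − fₕ)sₕ²/nₕ.
Large: 19557²·(1 − 2928/19557)·17200/2928 = 1.9104063 × 10^9.
Very large: 3426²·(1 − 710/3426)·46200/710 = 6.0548132 × 10^8.
Sum = 2.5158876 × 10^9.
SE = √(2.5158876 × 10^9) = 50159.

50159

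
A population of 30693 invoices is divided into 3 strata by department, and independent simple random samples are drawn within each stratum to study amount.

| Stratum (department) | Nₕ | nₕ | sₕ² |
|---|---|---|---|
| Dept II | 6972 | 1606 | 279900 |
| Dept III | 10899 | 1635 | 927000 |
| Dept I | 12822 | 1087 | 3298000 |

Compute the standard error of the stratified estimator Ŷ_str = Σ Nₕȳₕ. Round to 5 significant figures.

721310

Var(Ŷ_str) = Σₕ Nₕ²(1 − fₕ)sₕ²/nₕ.
Dept II: 6972²·(1 − 1606/6972)·279900/1606 = 6.5202674 × 10^9.
Dept III: 10899²·(1 − 1635/10899)·927000/1635 = 5.7246268 × 10^10.
Dept I: 12822²·(1 − 1087/12822)·3298000/1087 = 4.5652017 × 10^11.
Sum = 5.2028671 × 10^11.
SE = √(5.2028671 × 10^11) = 721310.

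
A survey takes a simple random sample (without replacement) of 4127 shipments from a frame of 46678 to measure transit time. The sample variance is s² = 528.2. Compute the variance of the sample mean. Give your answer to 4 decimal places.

Under SRS without replacement, Var(ȳ) = (1 − f)·s²/n with f = n/N = 4127/46678 = 0.08841424.
Var(ȳ) = (1 − 0.08841424)·528.2/4127 = 0.91158576·0.12798643 = 0.11667061.

0.1167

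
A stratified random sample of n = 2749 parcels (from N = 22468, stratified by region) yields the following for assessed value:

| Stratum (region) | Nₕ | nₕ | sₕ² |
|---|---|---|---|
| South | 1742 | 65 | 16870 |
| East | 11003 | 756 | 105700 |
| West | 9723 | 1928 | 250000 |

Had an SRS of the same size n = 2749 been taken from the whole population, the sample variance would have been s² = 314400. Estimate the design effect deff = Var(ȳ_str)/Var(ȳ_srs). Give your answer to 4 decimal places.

Var(ȳ_str) = Σ Wₕ²(1−fₕ)sₕ²/nₕ with Wₕ = Nₕ/22468:
  South: (1742/22468)²·(1−65/1742)·16870/65 = 1.5019453
  East: (11003/22468)²·(1−756/11003)·105700/756 = 31.22714
  West: (9723/22468)²·(1−1928/9723)·250000/1928 = 19.467965
  → Var(ȳ_str) = 52.19705.
Var(ȳ_srs) = (1 − 2749/22468)·314400/2749 = 100.37563.
deff = 52.19705 / 100.37563 = 0.5200.

0.5200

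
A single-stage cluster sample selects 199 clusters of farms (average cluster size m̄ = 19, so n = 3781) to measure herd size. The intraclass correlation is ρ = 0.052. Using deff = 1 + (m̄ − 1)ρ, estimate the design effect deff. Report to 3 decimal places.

1.936

deff = 1 + (19 − 1)·0.052 = 1 + 0.936 = 1.936.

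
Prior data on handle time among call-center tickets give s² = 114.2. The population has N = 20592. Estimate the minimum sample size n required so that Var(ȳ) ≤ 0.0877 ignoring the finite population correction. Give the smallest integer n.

1303

Without fpc, n₀ = s²/D = 114.2/0.0877 = 1302.1665.
Rounding up, n = 1303.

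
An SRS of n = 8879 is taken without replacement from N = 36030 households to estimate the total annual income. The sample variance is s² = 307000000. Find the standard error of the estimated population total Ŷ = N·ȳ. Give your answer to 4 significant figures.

Var(Ŷ) = N²·Var(ȳ) = N²·(1 − n/N)·s²/n.
f = 8879/36030 = 0.24643353; Var(ȳ) = 0.75356647·307000000/8879 = 26055.289.
Var(Ŷ) = 36030² · 26055.289 = 3.3823957 × 10^13.
SE(Ŷ) = √(3.3823957 × 10^13) = 5.816 × 10^6.

5.816 × 10^6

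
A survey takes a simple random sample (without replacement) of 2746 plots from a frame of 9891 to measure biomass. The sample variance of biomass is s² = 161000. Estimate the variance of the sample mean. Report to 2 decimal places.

42.35

Under SRS without replacement, Var(ȳ) = (1 − f)·s²/n with f = n/N = 2746/9891 = 0.27762612.
Var(ȳ) = (1 − 0.27762612)·161000/2746 = 0.72237388·58.630736 = 42.353312.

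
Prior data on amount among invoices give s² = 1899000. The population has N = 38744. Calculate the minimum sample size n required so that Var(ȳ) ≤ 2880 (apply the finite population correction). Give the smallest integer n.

649

Without fpc, n₀ = s²/D = 1899000/2880 = 659.3750.
With fpc, (1 − n/N)·s²/n ≤ D requires n ≥ n₀/(1 + n₀/N) = 659.3750/(1 + 659.3750/38744) = 648.3410.
Rounding up, n = 649.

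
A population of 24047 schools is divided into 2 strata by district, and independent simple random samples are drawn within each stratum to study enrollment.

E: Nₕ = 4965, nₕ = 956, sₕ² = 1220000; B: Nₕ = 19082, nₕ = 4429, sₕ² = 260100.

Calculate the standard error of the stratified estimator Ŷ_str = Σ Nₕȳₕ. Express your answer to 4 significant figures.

204500

Var(Ŷ_str) = Σₕ Nₕ²(1 − fₕ)sₕ²/nₕ.
E: 4965²·(1 − 956/4965)·1220000/956 = 2.5401376 × 10^10.
B: 19082²·(1 − 4429/19082)·260100/4429 = 1.6420452 × 10^10.
Sum = 4.1821828 × 10^10.
SE = √(4.1821828 × 10^10) = 204500.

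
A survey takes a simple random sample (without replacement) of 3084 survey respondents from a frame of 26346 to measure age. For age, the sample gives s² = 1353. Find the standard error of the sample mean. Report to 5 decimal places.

Under SRS without replacement, Var(ȳ) = (1 − f)·s²/n with f = n/N = 3084/26346 = 0.11705762.
Var(ȳ) = (1 − 0.11705762)·1353/3084 = 0.88294238·0.43871595 = 0.38736091.
SE(ȳ) = √(0.38736091) = 0.62238.

0.62238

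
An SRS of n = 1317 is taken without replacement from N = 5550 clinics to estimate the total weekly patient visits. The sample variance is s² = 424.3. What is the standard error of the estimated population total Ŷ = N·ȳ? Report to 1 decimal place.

Var(Ŷ) = N²·Var(ȳ) = N²·(1 − n/N)·s²/n.
f = 1317/5550 = 0.23729730; Var(ȳ) = 0.76270270·424.3/1317 = 0.24572115.
Var(Ŷ) = 5550² · 0.24572115 = 7.5688257 × 10^6.
SE(Ŷ) = √(7.5688257 × 10^6) = 2751.1.

2751.1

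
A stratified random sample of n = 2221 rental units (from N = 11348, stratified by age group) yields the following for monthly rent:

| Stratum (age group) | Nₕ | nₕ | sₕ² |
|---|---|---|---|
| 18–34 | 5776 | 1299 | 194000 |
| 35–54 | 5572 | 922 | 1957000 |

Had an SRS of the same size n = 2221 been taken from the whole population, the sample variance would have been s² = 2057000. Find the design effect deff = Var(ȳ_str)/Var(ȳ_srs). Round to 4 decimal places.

Var(ȳ_str) = Σ Wₕ²(1−fₕ)sₕ²/nₕ with Wₕ = Nₕ/11348:
  18–34: (5776/11348)²·(1−1299/5776)·194000/1299 = 29.989429
  35–54: (5572/11348)²·(1−922/5572)·1957000/922 = 427.05648
  → Var(ȳ_str) = 457.04591.
Var(ȳ_srs) = (1 − 2221/11348)·2057000/2221 = 744.89397.
deff = 457.04591 / 744.89397 = 0.6136.

0.6136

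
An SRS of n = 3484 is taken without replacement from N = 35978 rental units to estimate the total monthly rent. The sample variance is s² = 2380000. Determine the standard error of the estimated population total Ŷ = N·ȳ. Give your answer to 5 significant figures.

Var(Ŷ) = N²·Var(ȳ) = N²·(1 − n/N)·s²/n.
f = 3484/35978 = 0.09683696; Var(ȳ) = 0.90316304·2380000/3484 = 616.97131.
Var(Ŷ) = 35978² · 616.97131 = 7.9861783 × 10^11.
SE(Ŷ) = √(7.9861783 × 10^11) = 893650.

893650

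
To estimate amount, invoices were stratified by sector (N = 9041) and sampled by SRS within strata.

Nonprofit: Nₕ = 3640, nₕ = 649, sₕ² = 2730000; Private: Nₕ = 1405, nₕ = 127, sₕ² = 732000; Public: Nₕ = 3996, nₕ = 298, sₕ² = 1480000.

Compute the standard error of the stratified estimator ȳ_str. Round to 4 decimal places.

39.8088

Var(ȳ_str) = Σₕ Wₕ²(1 − fₕ)sₕ²/nₕ with Wₕ = Nₕ/N, N = 9041.
Nonprofit: Wₕ = 0.40261033; term = 0.40261033²·(1 − 0.17829670)·2730000/649 = 560.27702.
Private: Wₕ = 0.15540316; term = 0.15540316²·(1 − 0.09039146)·732000/127 = 126.61396.
Public: Wₕ = 0.44198651; term = 0.44198651²·(1 − 0.07457457)·1480000/298 = 897.8523.
Sum = 1584.7433.
SE = √(1584.7433) = 39.8088.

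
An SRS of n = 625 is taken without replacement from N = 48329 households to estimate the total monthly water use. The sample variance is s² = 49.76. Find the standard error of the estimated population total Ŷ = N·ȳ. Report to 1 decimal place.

Var(Ŷ) = N²·Var(ȳ) = N²·(1 − n/N)·s²/n.
f = 625/48329 = 0.01293219; Var(ȳ) = 0.98706781·49.76/625 = 0.07858639.
Var(Ŷ) = 48329² · 0.07858639 = 1.8355362 × 10^8.
SE(Ŷ) = √(1.8355362 × 10^8) = 13548.2.

13548.2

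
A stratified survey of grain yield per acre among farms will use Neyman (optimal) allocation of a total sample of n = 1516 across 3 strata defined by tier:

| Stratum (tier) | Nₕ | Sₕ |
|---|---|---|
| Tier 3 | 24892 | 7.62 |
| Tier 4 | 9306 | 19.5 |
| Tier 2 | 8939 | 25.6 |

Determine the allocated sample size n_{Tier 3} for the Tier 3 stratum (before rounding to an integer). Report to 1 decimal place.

Neyman allocation: nₕ = n·NₕSₕ / Σⱼ NⱼSⱼ.
Σ NⱼSⱼ = 24892·7.62 + 9306·19.5 + 8939·25.6 = 599982.44.
n_{Tier 3} = 1516·24892·7.62 / 599982.44 = 479.3.

479.3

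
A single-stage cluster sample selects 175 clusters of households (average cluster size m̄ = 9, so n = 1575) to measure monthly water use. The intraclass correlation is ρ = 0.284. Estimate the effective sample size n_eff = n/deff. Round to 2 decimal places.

481.36

deff = 1 + (9 − 1)·0.284 = 1 + 2.272 = 3.272.
n_eff = 1575 / 3.272 = 481.36.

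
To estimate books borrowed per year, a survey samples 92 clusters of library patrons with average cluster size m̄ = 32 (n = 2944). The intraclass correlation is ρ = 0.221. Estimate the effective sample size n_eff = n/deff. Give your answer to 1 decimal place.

deff = 1 + (32 − 1)·0.221 = 1 + 6.851 = 7.851.
n_eff = 2944 / 7.851 = 375.0.

375.0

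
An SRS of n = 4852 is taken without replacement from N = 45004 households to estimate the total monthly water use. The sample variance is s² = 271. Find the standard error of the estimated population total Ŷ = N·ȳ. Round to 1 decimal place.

Var(Ŷ) = N²·Var(ȳ) = N²·(1 − n/N)·s²/n.
f = 4852/45004 = 0.10781264; Var(ȳ) = 0.89218736·271/4852 = 0.049831569.
Var(Ŷ) = 45004² · 0.049831569 = 1.0092687 × 10^8.
SE(Ŷ) = √(1.0092687 × 10^8) = 10046.2.

10046.2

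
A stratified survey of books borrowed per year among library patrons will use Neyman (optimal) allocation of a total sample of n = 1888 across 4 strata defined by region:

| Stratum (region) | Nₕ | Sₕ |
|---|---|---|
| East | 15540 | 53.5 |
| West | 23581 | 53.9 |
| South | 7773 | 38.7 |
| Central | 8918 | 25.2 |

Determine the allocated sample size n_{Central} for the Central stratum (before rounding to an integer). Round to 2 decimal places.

161.46

Neyman allocation: nₕ = n·NₕSₕ / Σⱼ NⱼSⱼ.
Σ NⱼSⱼ = 15540·53.5 + 23581·53.9 + 7773·38.7 + 8918·25.2 = 2.6279546 × 10^6.
n_{Central} = 1888·8918·25.2 / (2.6279546 × 10^6) = 161.46.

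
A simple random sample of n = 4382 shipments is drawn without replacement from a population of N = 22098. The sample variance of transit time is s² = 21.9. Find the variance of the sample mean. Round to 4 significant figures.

Under SRS without replacement, Var(ȳ) = (1 − f)·s²/n with f = n/N = 4382/22098 = 0.19829849.
Var(ȳ) = (1 − 0.19829849)·21.9/4382 = 0.80170151·0.0049977179 = 0.004006678.

0.004007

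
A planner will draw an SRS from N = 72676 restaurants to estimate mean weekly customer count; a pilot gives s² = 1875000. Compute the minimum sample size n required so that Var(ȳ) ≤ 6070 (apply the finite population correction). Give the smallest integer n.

308

Without fpc, n₀ = s²/D = 1875000/6070 = 308.8962.
With fpc, (1 − n/N)·s²/n ≤ D requires n ≥ n₀/(1 + n₀/N) = 308.8962/(1 + 308.8962/72676) = 307.5888.
Rounding up, n = 308.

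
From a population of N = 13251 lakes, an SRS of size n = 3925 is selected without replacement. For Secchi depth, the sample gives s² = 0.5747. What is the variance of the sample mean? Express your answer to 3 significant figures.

1.03 × 10^-4

Under SRS without replacement, Var(ȳ) = (1 − f)·s²/n with f = n/N = 3925/13251 = 0.29620406.
Var(ȳ) = (1 − 0.29620406)·0.5747/3925 = 0.70379594·1.4642038 × 10^-4 = 1.0305007 × 10^-4.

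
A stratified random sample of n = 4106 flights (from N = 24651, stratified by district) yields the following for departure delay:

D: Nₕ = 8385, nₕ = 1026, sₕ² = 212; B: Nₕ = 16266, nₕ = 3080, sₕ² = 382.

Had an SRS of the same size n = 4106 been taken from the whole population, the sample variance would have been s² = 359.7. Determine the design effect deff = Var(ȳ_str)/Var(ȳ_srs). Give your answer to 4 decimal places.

0.8870

Var(ȳ_str) = Σ Wₕ²(1−fₕ)sₕ²/nₕ with Wₕ = Nₕ/24651:
  D: (8385/24651)²·(1−1026/8385)·212/1026 = 0.02098173
  B: (16266/24651)²·(1−3080/16266)·382/3080 = 0.043776134
  → Var(ȳ_str) = 0.064757864.
Var(ȳ_srs) = (1 − 4106/24651)·359.7/4106 = 0.073011807.
deff = 0.064757864 / 0.073011807 = 0.8870.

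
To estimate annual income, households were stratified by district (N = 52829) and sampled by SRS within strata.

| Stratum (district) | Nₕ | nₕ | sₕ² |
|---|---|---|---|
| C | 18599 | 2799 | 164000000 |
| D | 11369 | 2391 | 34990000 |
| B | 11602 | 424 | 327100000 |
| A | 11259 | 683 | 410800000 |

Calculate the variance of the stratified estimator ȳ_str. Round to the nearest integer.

68215

Var(ȳ_str) = Σₕ Wₕ²(1 − fₕ)sₕ²/nₕ with Wₕ = Nₕ/N, N = 52829.
C: Wₕ = 0.35206042; term = 0.35206042²·(1 − 0.15049196)·164000000/2799 = 6169.3989.
D: Wₕ = 0.21520377; term = 0.21520377²·(1 − 0.21030873)·34990000/2391 = 535.20659.
B: Wₕ = 0.21961423; term = 0.21961423²·(1 − 0.03654542)·327100000/424 = 35848.16.
A: Wₕ = 0.21312158; term = 0.21312158²·(1 − 0.06066258)·410800000/683 = 25661.747.
Sum = 68214.512.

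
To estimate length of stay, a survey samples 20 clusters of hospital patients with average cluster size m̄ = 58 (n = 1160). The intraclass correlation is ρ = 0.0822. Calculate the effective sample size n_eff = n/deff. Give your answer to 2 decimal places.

deff = 1 + (58 − 1)·0.0822 = 1 + 4.6854 = 5.6854.
n_eff = 1160 / 5.6854 = 204.03.

204.03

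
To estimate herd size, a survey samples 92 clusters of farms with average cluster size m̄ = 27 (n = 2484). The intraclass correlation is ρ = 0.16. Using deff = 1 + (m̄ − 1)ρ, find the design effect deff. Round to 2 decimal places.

deff = 1 + (27 − 1)·0.16 = 1 + 4.16 = 5.16.

5.16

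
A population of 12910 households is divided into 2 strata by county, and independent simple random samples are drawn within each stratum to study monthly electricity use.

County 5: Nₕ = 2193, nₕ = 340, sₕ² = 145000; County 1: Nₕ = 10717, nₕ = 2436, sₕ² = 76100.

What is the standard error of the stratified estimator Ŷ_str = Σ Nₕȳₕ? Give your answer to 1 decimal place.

67122.8

Var(Ŷ_str) = Σₕ Nₕ²(1 − fₕ)sₕ²/nₕ.
County 5: 2193²·(1 − 340/2193)·145000/340 = 1.7330182 × 10^9.
County 1: 10717²·(1 − 2436/10717)·76100/2436 = 2.7724479 × 10^9.
Sum = 4.5054661 × 10^9.
SE = √(4.5054661 × 10^9) = 67122.8.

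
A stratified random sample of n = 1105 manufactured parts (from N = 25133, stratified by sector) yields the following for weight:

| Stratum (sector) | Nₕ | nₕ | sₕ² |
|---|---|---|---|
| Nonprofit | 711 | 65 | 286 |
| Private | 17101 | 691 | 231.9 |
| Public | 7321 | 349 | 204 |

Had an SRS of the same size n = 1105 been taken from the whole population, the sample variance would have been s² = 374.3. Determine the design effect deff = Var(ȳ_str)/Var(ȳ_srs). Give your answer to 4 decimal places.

0.6161

Var(ȳ_str) = Σ Wₕ²(1−fₕ)sₕ²/nₕ with Wₕ = Nₕ/25133:
  Nonprofit: (711/25133)²·(1−65/711)·286/65 = 0.0031993823
  Private: (17101/25133)²·(1−691/17101)·231.9/691 = 0.14909536
  Public: (7321/25133)²·(1−349/7321)·204/349 = 0.047232819
  → Var(ȳ_str) = 0.19952756.
Var(ȳ_srs) = (1 − 1105/25133)·374.3/1105 = 0.32384026.
deff = 0.19952756 / 0.32384026 = 0.6161.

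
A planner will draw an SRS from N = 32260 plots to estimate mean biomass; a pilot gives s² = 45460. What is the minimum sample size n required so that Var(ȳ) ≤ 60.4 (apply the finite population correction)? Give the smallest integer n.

736

Without fpc, n₀ = s²/D = 45460/60.4 = 752.6490.
With fpc, (1 − n/N)·s²/n ≤ D requires n ≥ n₀/(1 + n₀/N) = 752.6490/(1 + 752.6490/32260) = 735.4895.
Rounding up, n = 736.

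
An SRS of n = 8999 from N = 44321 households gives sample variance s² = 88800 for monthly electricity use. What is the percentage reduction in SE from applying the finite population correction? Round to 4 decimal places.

f = n/N = 8999/44321 = 0.20304145.
SE_no-fpc = √(s²/n) = 3.1412996; SE_fpc = √((1−f)s²/n) = 2.8043178.
Ratio = √(1−f) = 0.89272535. Reduction = 100·(1 − 0.89272535) = 10.7275%.

10.7275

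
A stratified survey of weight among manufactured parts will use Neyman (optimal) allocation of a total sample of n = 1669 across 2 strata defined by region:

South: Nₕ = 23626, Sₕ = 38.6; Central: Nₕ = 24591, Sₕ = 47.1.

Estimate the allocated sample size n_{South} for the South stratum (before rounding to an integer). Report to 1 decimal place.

735.2

Neyman allocation: nₕ = n·NₕSₕ / Σⱼ NⱼSⱼ.
Σ NⱼSⱼ = 23626·38.6 + 24591·47.1 = 2.0701997 × 10^6.
n_{South} = 1669·23626·38.6 / (2.0701997 × 10^6) = 735.2.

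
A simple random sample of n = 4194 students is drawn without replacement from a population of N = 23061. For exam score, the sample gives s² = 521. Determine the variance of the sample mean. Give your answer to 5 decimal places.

Under SRS without replacement, Var(ȳ) = (1 − f)·s²/n with f = n/N = 4194/23061 = 0.18186549.
Var(ȳ) = (1 − 0.18186549)·521/4194 = 0.81813451·0.12422508 = 0.10163283.

0.10163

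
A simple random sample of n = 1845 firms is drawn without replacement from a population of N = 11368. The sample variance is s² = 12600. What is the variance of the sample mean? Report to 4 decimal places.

Under SRS without replacement, Var(ȳ) = (1 − f)·s²/n with f = n/N = 1845/11368 = 0.16229768.
Var(ȳ) = (1 − 0.16229768)·12600/1845 = 0.83770232·6.8292683 = 5.7208939.

5.7209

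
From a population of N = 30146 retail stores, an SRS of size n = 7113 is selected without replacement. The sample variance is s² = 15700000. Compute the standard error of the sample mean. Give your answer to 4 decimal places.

Under SRS without replacement, Var(ȳ) = (1 − f)·s²/n with f = n/N = 7113/30146 = 0.23595170.
Var(ȳ) = (1 − 0.23595170)·15700000/7113 = 0.76404830·2207.2262 = 1686.4274.
SE(ȳ) = √(1686.4274) = 41.0661.

41.0661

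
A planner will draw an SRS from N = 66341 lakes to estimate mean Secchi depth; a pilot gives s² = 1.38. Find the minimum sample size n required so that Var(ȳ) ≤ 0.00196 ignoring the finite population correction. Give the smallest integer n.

Without fpc, n₀ = s²/D = 1.38/0.00196 = 704.0816.
Rounding up, n = 705.

705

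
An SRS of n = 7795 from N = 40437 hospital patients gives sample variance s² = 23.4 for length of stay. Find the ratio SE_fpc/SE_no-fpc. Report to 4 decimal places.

0.8985

f = n/N = 7795/40437 = 0.19276900.
SE_no-fpc = √(s²/n) = 0.054789819; SE_fpc = √((1−f)s²/n) = 0.04922648.
Ratio = √(1−f) = 0.89846035.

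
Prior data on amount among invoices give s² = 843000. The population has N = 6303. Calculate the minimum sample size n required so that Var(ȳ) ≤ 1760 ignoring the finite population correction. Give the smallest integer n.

479

Without fpc, n₀ = s²/D = 843000/1760 = 478.9773.
Rounding up, n = 479.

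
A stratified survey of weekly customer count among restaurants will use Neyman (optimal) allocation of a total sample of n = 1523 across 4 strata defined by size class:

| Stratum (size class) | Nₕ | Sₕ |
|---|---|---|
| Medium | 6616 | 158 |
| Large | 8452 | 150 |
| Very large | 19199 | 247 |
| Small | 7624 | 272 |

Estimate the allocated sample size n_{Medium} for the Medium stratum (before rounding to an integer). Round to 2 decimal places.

174.39

Neyman allocation: nₕ = n·NₕSₕ / Σⱼ NⱼSⱼ.
Σ NⱼSⱼ = 6616·158 + 8452·150 + 19199·247 + 7624·272 = 9.129009 × 10^6.
n_{Medium} = 1523·6616·158 / (9.129009 × 10^6) = 174.39.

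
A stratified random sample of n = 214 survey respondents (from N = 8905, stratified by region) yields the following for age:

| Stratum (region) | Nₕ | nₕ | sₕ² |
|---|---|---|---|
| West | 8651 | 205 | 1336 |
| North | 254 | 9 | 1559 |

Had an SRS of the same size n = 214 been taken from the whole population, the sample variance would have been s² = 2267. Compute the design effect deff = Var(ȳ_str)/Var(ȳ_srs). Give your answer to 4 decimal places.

0.5940

Var(ȳ_str) = Σ Wₕ²(1−fₕ)sₕ²/nₕ with Wₕ = Nₕ/8905:
  West: (8651/8905)²·(1−205/8651)·1336/205 = 6.0048497
  North: (254/8905)²·(1−9/254)·1559/9 = 0.13593634
  → Var(ȳ_str) = 6.140786.
Var(ȳ_srs) = (1 − 214/8905)·2267/214 = 10.338882.
deff = 6.140786 / 10.338882 = 0.5940.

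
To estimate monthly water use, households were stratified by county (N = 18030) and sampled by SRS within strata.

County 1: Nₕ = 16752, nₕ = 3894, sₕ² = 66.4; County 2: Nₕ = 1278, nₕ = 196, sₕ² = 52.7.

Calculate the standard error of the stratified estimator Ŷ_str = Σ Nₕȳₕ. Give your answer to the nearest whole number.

Var(Ŷ_str) = Σₕ Nₕ²(1 − fₕ)sₕ²/nₕ.
County 1: 16752²·(1 − 3894/16752)·66.4/3894 = 3.6729263 × 10^6.
County 2: 1278²·(1 − 196/1278)·52.7/196 = 371802.8.
Sum = 4.0447291 × 10^6.
SE = √(4.0447291 × 10^6) = 2011.

2011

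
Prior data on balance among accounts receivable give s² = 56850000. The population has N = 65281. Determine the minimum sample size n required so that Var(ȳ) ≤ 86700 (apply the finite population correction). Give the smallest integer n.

Without fpc, n₀ = s²/D = 56850000/86700 = 655.7093.
With fpc, (1 − n/N)·s²/n ≤ D requires n ≥ n₀/(1 + n₀/N) = 655.7093/(1 + 655.7093/65281) = 649.1886.
Rounding up, n = 650.

650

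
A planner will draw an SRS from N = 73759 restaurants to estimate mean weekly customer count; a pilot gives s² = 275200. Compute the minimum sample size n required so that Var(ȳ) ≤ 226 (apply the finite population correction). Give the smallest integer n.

1198

Without fpc, n₀ = s²/D = 275200/226 = 1217.6991.
With fpc, (1 − n/N)·s²/n ≤ D requires n ≥ n₀/(1 + n₀/N) = 1217.6991/(1 + 1217.6991/73759) = 1197.9224.
Rounding up, n = 1198.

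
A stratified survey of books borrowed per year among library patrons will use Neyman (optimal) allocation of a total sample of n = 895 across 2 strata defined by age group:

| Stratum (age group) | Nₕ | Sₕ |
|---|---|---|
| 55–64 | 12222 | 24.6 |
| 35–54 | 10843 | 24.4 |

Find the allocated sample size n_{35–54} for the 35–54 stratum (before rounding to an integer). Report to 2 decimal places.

418.93

Neyman allocation: nₕ = n·NₕSₕ / Σⱼ NⱼSⱼ.
Σ NⱼSⱼ = 12222·24.6 + 10843·24.4 = 565230.4.
n_{35–54} = 895·10843·24.4 / 565230.4 = 418.93.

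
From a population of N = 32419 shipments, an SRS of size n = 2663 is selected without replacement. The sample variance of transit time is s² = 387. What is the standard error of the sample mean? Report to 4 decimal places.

Under SRS without replacement, Var(ȳ) = (1 − f)·s²/n with f = n/N = 2663/32419 = 0.08214319.
Var(ȳ) = (1 − 0.08214319)·387/2663 = 0.91785681·0.14532482 = 0.13338738.
SE(ȳ) = √(0.13338738) = 0.3652.

0.3652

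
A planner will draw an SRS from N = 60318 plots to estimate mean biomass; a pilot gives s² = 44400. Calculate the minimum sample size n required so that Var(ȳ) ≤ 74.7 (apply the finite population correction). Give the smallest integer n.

589

Without fpc, n₀ = s²/D = 44400/74.7 = 594.3775.
With fpc, (1 − n/N)·s²/n ≤ D requires n ≥ n₀/(1 + n₀/N) = 594.3775/(1 + 594.3775/60318) = 588.5776.
Rounding up, n = 589.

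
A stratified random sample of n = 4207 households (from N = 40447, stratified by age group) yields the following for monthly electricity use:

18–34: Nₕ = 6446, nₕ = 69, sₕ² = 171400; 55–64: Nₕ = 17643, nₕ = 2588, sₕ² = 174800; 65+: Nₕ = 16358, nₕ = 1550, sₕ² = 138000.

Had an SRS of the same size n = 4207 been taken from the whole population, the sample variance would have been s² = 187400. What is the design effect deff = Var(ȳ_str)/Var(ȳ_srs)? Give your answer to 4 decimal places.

Var(ȳ_str) = Σ Wₕ²(1−fₕ)sₕ²/nₕ with Wₕ = Nₕ/40447:
  18–34: (6446/40447)²·(1−69/6446)·171400/69 = 62.415983
  55–64: (17643/40447)²·(1−2588/17643)·174800/2588 = 10.966239
  65+: (16358/40447)²·(1−1550/16358)·138000/1550 = 13.182609
  → Var(ȳ_str) = 86.564831.
Var(ȳ_srs) = (1 − 4207/40447)·187400/4207 = 39.911583.
deff = 86.564831 / 39.911583 = 2.1689.

2.1689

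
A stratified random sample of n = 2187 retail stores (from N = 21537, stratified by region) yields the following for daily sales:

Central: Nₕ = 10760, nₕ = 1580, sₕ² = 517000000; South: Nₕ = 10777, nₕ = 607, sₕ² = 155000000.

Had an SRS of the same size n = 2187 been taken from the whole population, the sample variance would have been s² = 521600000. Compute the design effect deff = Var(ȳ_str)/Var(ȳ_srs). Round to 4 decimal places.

Var(ȳ_str) = Σ Wₕ²(1−fₕ)sₕ²/nₕ with Wₕ = Nₕ/21537:
  Central: (10760/21537)²·(1−1580/10760)·517000000/1580 = 69681.58
  South: (10777/21537)²·(1−607/10777)·155000000/607 = 60338.072
  → Var(ȳ_str) = 130019.65.
Var(ȳ_srs) = (1 − 2187/21537)·521600000/2187 = 214281.44.
deff = 130019.65 / 214281.44 = 0.6068.

0.6068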